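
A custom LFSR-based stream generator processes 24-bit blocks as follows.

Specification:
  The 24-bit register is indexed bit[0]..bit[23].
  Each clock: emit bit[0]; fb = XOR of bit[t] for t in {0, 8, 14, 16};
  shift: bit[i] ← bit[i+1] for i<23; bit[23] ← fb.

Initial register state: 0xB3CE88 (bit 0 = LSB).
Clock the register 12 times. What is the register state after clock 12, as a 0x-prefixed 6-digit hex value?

0xD3AB3C

reg_0 = 0xB3CE88
clock 1: out=0, reg = 0x59E744
clock 2: out=0, reg = 0xACF3A2
clock 3: out=0, reg = 0x5679D1
clock 4: out=1, reg = 0xAB3CE8
clock 5: out=0, reg = 0xD59E74
clock 6: out=0, reg = 0xEACF3A
clock 7: out=0, reg = 0x75679D
clock 8: out=1, reg = 0x3AB3CE
clock 9: out=0, reg = 0x9D59E7
clock 10: out=1, reg = 0x4EACF3
clock 11: out=1, reg = 0xA75679
clock 12: out=1, reg = 0xD3AB3C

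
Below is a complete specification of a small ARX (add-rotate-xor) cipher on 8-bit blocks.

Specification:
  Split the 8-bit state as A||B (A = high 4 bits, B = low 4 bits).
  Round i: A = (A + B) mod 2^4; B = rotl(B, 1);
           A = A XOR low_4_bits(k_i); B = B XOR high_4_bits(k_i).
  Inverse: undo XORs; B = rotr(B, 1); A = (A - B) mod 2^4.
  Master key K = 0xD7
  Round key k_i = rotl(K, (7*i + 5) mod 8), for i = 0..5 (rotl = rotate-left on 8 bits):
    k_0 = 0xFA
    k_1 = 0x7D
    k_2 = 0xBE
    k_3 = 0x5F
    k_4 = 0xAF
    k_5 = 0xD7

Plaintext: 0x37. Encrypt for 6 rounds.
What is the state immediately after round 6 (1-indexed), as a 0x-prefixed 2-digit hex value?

s_0 = plaintext = 0x37
s_1 = Round(s_0, k_0) = 0x01
s_2 = Round(s_1, k_1) = 0xC5
s_3 = Round(s_2, k_2) = 0xF1
s_4 = Round(s_3, k_3) = 0xF7
s_5 = Round(s_4, k_4) = 0x94
s_6 = Round(s_5, k_5) = 0xA5

0xA5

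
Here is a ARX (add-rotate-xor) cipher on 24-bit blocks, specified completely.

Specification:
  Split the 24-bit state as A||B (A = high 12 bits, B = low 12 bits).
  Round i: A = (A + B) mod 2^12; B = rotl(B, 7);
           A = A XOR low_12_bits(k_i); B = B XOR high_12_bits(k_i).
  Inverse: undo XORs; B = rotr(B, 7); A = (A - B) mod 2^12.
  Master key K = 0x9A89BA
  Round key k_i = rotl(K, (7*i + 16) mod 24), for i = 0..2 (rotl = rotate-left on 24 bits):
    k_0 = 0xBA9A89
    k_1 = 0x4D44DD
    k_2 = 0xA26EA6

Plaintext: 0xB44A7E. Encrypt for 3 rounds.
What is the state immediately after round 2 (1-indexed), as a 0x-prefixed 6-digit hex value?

0x0989F3

s_0 = plaintext = 0xB44A7E
s_1 = Round(s_0, k_0) = 0xF4B4FA
s_2 = Round(s_1, k_1) = 0x0989F3
s_3 = Round(s_2, k_2) = 0x42D3E9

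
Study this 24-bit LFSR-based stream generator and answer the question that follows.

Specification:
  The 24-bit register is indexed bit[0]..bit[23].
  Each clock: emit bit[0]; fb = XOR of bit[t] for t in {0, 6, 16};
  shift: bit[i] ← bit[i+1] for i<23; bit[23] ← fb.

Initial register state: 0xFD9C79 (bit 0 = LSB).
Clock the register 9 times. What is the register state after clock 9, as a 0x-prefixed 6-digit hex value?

0xFAFECE

reg_0 = 0xFD9C79
clock 1: out=1, reg = 0xFECE3C
clock 2: out=0, reg = 0x7F671E
clock 3: out=0, reg = 0xBFB38F
clock 4: out=1, reg = 0x5FD9C7
clock 5: out=1, reg = 0xAFECE3
clock 6: out=1, reg = 0xD7F671
clock 7: out=1, reg = 0xEBFB38
clock 8: out=0, reg = 0xF5FD9C
clock 9: out=0, reg = 0xFAFECE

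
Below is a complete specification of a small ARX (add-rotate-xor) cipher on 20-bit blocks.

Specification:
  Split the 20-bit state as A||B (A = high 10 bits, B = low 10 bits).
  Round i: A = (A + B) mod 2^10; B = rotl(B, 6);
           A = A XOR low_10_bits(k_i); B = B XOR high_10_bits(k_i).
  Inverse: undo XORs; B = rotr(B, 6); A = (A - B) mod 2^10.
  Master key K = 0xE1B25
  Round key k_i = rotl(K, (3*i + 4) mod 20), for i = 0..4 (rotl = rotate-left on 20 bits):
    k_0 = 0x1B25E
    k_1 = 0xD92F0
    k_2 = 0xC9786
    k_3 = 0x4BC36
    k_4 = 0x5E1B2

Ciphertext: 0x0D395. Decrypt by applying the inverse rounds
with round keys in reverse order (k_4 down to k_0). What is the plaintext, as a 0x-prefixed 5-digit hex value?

0xCBBB0

s_0 = ciphertext = 0x0D395
s_1 = InvRound(s_0, k_4) = 0xAAEDB
s_2 = InvRound(s_1, k_3) = 0xD3B4F
s_3 = InvRound(s_2, k_2) = 0x89EA1
s_4 = InvRound(s_3, k_1) = 0x20057
s_5 = InvRound(s_4, k_0) = 0xCBBB0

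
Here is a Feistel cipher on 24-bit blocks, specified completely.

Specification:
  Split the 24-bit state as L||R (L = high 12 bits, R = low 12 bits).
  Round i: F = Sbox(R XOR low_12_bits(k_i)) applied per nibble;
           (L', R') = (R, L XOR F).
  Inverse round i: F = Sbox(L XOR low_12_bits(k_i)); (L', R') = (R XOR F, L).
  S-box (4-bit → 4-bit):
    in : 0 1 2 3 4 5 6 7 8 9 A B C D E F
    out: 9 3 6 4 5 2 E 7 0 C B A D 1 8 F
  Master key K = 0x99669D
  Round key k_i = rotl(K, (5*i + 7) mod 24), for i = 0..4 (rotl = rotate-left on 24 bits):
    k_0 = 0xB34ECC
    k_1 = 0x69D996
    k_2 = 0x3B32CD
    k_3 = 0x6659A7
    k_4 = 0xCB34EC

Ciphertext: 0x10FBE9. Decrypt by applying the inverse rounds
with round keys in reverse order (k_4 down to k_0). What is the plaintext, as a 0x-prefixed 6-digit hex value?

s_0 = ciphertext = 0x10FBE9
s_1 = InvRound(s_0, k_4) = 0x96D10F
s_2 = InvRound(s_1, k_3) = 0x8D496D
s_3 = InvRound(s_2, k_2) = 0x2518D4
s_4 = InvRound(s_3, k_1) = 0x203251
s_5 = InvRound(s_4, k_0) = 0xF8E203

0xF8E203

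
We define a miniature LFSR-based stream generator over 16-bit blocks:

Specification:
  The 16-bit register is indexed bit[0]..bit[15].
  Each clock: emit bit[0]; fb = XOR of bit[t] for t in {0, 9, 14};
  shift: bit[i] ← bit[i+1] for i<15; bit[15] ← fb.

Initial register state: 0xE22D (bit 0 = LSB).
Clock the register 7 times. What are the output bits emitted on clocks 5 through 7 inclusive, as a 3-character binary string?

reg_0 = 0xE22D
clock 1: out=1, reg = 0xF116
clock 2: out=0, reg = 0xF88B
clock 3: out=1, reg = 0x7C45
clock 4: out=1, reg = 0x3E22
clock 5: out=0, reg = 0x9F11
clock 6: out=1, reg = 0x4F88
clock 7: out=0, reg = 0x27C4

010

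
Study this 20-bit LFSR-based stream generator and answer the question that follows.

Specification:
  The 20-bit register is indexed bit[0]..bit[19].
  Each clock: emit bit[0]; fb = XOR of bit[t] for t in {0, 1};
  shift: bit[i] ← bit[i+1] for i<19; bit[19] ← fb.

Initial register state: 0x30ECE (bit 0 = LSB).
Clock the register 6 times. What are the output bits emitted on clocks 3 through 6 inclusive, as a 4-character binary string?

1100

reg_0 = 0x30ECE
clock 1: out=0, reg = 0x98767
clock 2: out=1, reg = 0x4C3B3
clock 3: out=1, reg = 0x261D9
clock 4: out=1, reg = 0x930EC
clock 5: out=0, reg = 0x49876
clock 6: out=0, reg = 0xA4C3B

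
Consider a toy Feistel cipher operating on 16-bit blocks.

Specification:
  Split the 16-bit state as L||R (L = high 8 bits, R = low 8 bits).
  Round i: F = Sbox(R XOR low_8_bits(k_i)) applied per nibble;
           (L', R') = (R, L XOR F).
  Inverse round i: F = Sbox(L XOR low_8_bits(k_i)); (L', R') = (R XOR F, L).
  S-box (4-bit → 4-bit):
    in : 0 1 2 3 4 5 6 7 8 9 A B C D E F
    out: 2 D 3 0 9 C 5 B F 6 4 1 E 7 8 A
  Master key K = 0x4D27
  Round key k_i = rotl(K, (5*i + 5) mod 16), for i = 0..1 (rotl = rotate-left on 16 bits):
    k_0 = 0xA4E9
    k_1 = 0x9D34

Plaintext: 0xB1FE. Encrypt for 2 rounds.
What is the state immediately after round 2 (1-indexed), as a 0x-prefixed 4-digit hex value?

0x6A36

s_0 = plaintext = 0xB1FE
s_1 = Round(s_0, k_0) = 0xFE6A
s_2 = Round(s_1, k_1) = 0x6A36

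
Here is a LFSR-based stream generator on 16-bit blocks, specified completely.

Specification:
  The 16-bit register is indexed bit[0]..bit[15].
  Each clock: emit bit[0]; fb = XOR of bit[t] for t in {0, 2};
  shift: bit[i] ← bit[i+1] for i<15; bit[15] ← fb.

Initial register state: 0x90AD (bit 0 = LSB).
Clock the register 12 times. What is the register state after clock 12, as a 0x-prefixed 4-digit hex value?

reg_0 = 0x90AD
clock 1: out=1, reg = 0x4856
clock 2: out=0, reg = 0xA42B
clock 3: out=1, reg = 0xD215
clock 4: out=1, reg = 0x690A
clock 5: out=0, reg = 0x3485
clock 6: out=1, reg = 0x1A42
clock 7: out=0, reg = 0x0D21
clock 8: out=1, reg = 0x8690
clock 9: out=0, reg = 0x4348
clock 10: out=0, reg = 0x21A4
clock 11: out=0, reg = 0x90D2
clock 12: out=0, reg = 0x4869

0x4869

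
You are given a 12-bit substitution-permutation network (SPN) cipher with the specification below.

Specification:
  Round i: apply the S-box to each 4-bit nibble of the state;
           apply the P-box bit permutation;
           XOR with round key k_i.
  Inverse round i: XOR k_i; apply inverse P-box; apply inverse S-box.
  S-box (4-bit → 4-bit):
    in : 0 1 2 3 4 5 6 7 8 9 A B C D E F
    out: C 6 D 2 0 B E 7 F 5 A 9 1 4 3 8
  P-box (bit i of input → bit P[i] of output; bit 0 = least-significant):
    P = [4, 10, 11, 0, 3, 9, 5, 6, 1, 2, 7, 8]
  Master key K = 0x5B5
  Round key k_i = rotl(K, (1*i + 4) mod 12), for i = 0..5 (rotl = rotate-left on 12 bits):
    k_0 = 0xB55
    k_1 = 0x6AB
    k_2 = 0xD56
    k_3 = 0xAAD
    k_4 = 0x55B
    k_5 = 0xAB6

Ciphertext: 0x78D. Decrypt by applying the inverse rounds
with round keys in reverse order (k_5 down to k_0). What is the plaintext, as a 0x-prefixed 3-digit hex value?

s_0 = ciphertext = 0x78D
s_1 = InvRound(s_0, k_5) = 0xB98
s_2 = InvRound(s_1, k_4) = 0x9A6
s_3 = InvRound(s_2, k_3) = 0xBEF
s_4 = InvRound(s_3, k_2) = 0xD75
s_5 = InvRound(s_4, k_1) = 0x859
s_6 = InvRound(s_5, k_0) = 0xAE4

0xAE4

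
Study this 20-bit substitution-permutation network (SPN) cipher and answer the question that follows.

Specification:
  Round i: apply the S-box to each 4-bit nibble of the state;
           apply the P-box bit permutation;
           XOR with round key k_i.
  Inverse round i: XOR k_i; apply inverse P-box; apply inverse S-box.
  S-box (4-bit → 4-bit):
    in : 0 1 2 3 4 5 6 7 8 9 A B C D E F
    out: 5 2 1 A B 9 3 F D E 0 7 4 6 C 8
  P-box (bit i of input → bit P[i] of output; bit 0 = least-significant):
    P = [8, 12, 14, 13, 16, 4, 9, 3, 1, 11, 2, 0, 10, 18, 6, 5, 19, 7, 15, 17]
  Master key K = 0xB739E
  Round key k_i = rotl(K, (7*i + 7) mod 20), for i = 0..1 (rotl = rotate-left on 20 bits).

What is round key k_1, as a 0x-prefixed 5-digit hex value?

K = 0xB739E
k_0 = rotl(K, (7*0+7) mod 20) = rotl(K, 7) = 0x9CF5B
k_1 = rotl(K, (7*1+7) mod 20) = rotl(K, 14) = 0x7ADCE

0x7ADCE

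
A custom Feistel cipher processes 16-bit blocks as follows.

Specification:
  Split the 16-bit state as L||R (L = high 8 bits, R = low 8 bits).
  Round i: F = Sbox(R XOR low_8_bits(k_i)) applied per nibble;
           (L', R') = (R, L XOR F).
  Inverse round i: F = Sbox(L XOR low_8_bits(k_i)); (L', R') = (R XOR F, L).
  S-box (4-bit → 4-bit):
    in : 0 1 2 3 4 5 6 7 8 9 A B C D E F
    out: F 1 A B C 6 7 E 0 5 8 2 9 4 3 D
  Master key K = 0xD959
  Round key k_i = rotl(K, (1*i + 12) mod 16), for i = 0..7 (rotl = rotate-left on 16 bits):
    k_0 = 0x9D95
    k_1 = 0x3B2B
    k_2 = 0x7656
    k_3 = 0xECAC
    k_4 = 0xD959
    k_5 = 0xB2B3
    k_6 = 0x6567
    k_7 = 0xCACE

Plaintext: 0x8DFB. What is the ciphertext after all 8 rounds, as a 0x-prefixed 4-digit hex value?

s_0 = plaintext = 0x8DFB
s_1 = Round(s_0, k_0) = 0xFBFE
s_2 = Round(s_1, k_1) = 0xFEBD
s_3 = Round(s_2, k_2) = 0xBDCC
s_4 = Round(s_3, k_3) = 0xCCC2
s_5 = Round(s_4, k_4) = 0xC29E
s_6 = Round(s_5, k_5) = 0x9E66
s_7 = Round(s_6, k_6) = 0x666F
s_8 = Round(s_7, k_7) = 0x6FE7

0x6FE7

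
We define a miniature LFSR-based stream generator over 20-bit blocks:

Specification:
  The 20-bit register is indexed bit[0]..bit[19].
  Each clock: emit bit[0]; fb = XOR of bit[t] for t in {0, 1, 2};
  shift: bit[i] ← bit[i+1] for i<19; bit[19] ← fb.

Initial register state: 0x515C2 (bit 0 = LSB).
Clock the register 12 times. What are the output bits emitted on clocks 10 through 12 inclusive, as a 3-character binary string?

reg_0 = 0x515C2
clock 1: out=0, reg = 0xA8AE1
clock 2: out=1, reg = 0xD4570
clock 3: out=0, reg = 0x6A2B8
clock 4: out=0, reg = 0x3515C
clock 5: out=0, reg = 0x9A8AE
clock 6: out=0, reg = 0x4D457
clock 7: out=1, reg = 0xA6A2B
clock 8: out=1, reg = 0x53515
clock 9: out=1, reg = 0x29A8A
clock 10: out=0, reg = 0x94D45
clock 11: out=1, reg = 0x4A6A2
clock 12: out=0, reg = 0xA5351

010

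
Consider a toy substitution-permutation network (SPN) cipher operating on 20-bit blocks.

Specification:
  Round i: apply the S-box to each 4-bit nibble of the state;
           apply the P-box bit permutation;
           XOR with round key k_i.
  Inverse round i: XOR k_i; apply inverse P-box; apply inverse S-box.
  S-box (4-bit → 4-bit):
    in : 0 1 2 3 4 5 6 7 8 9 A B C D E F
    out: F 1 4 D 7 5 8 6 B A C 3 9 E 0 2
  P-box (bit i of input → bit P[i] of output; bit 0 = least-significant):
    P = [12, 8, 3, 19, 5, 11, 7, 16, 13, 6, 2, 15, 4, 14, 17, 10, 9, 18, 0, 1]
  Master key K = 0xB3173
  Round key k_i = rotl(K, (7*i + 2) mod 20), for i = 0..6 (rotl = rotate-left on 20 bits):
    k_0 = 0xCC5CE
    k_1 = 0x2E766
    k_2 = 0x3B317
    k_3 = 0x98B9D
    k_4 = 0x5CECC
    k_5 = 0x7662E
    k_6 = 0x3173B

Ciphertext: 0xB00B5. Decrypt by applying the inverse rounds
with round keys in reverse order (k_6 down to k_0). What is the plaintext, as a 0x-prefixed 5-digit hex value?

0x3F27F

s_0 = ciphertext = 0xB00B5
s_1 = InvRound(s_0, k_6) = 0xC6220
s_2 = InvRound(s_1, k_5) = 0x6A26A
s_3 = InvRound(s_2, k_4) = 0x6D50E
s_4 = InvRound(s_3, k_3) = 0x00EDC
s_5 = InvRound(s_4, k_2) = 0xAA8D4
s_6 = InvRound(s_5, k_1) = 0xC8E49
s_7 = InvRound(s_6, k_0) = 0x3F27F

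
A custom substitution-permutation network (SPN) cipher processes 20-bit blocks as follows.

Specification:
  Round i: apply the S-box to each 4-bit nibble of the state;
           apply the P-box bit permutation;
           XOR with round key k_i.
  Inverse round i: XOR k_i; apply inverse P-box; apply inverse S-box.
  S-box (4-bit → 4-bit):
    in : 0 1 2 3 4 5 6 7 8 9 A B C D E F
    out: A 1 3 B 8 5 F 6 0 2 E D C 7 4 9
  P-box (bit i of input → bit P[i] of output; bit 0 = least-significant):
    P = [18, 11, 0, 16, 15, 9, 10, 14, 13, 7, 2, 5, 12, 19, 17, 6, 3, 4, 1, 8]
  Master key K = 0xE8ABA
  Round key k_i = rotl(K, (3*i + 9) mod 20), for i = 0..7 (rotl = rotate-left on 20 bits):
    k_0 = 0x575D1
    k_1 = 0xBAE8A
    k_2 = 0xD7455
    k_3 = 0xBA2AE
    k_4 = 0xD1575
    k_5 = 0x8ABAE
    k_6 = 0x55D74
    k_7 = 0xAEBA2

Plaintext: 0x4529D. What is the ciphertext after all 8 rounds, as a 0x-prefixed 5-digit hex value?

0xA2A16

s_0 = plaintext = 0x4529D
s_1 = Round(s_0, k_0) = 0x34E50
s_2 = Round(s_1, k_1) = 0xA23D6
s_3 = Round(s_2, k_2) = 0x0CBE6
s_4 = Round(s_3, k_3) = 0xC8FDB
s_5 = Round(s_4, k_4) = 0x8B256
s_6 = Round(s_5, k_5) = 0xF176F
s_7 = Round(s_6, k_6) = 0x08AF8
s_8 = Round(s_7, k_7) = 0xA2A16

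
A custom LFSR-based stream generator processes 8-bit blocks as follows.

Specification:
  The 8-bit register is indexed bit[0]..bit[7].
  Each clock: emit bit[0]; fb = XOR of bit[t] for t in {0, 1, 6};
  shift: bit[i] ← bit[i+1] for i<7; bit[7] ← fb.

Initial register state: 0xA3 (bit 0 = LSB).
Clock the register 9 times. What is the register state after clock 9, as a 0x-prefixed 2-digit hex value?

0x18

reg_0 = 0xA3
clock 1: out=1, reg = 0x51
clock 2: out=1, reg = 0x28
clock 3: out=0, reg = 0x14
clock 4: out=0, reg = 0x0A
clock 5: out=0, reg = 0x85
clock 6: out=1, reg = 0xC2
clock 7: out=0, reg = 0x61
clock 8: out=1, reg = 0x30
clock 9: out=0, reg = 0x18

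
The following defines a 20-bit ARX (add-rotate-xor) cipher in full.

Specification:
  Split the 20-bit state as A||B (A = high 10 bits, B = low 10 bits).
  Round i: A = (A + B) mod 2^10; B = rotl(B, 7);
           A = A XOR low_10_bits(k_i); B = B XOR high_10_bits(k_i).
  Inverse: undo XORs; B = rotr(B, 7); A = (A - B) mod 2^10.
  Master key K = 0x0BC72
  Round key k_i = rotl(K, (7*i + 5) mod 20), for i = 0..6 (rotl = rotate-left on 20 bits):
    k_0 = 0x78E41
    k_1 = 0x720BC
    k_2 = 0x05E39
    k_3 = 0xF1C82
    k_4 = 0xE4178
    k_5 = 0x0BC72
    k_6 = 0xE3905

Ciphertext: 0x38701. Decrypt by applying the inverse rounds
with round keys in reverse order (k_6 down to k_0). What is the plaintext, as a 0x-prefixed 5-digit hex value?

s_0 = ciphertext = 0x38701
s_1 = InvRound(s_0, k_6) = 0x5AC79
s_2 = InvRound(s_1, k_5) = 0x9A6B0
s_3 = InvRound(s_2, k_4) = 0x83D02
s_4 = InvRound(s_3, k_3) = 0x1822D
s_5 = InvRound(s_4, k_2) = 0x215D4
s_6 = InvRound(s_5, k_1) = 0xD64E0
s_7 = InvRound(s_6, k_0) = 0x3F81A

0x3F81A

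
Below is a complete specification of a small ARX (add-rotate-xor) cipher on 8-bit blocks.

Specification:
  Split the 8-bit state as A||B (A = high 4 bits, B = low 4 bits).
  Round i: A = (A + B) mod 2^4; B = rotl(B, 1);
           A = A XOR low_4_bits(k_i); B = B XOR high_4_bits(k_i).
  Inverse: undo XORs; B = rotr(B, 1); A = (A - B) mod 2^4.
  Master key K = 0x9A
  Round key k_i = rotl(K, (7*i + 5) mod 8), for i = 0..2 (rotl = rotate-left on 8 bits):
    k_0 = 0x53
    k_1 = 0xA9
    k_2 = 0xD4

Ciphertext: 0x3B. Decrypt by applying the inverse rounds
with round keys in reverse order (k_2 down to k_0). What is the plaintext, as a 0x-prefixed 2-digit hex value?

0x6C

s_0 = ciphertext = 0x3B
s_1 = InvRound(s_0, k_2) = 0x43
s_2 = InvRound(s_1, k_1) = 0x1C
s_3 = InvRound(s_2, k_0) = 0x6C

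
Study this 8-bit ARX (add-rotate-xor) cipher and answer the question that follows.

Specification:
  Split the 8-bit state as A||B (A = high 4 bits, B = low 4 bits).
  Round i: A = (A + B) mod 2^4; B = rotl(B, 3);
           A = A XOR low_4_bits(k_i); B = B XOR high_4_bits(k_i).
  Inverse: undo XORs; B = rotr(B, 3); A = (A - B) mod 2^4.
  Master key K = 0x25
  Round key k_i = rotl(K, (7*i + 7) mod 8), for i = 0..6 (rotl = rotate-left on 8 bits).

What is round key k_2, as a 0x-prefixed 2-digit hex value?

K = 0x25
k_0 = rotl(K, (7*0+7) mod 8) = rotl(K, 7) = 0x92
k_1 = rotl(K, (7*1+7) mod 8) = rotl(K, 6) = 0x49
k_2 = rotl(K, (7*2+7) mod 8) = rotl(K, 5) = 0xA4

0xA4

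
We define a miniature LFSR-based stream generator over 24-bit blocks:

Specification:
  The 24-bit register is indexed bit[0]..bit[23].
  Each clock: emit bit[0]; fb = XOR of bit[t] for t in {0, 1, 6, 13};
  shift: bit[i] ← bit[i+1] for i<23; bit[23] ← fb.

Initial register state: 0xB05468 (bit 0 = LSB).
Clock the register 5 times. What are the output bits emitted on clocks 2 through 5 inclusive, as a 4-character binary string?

0010

reg_0 = 0xB05468
clock 1: out=0, reg = 0xD82A34
clock 2: out=0, reg = 0xEC151A
clock 3: out=0, reg = 0xF60A8D
clock 4: out=1, reg = 0xFB0546
clock 5: out=0, reg = 0x7D82A3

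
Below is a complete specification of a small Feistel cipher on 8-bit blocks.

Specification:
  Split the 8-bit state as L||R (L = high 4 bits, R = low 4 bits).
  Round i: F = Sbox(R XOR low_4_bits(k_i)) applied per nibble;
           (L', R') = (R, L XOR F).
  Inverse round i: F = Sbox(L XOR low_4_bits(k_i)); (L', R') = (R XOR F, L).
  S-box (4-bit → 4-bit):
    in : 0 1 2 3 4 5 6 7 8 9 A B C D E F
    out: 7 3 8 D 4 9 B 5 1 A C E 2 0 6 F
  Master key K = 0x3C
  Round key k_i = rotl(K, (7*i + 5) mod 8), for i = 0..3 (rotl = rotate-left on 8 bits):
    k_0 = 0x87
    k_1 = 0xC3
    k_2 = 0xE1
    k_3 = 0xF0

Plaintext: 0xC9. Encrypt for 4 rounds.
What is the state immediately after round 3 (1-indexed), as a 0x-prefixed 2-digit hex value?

0x32

s_0 = plaintext = 0xC9
s_1 = Round(s_0, k_0) = 0x9A
s_2 = Round(s_1, k_1) = 0xA3
s_3 = Round(s_2, k_2) = 0x32
s_4 = Round(s_3, k_3) = 0x2B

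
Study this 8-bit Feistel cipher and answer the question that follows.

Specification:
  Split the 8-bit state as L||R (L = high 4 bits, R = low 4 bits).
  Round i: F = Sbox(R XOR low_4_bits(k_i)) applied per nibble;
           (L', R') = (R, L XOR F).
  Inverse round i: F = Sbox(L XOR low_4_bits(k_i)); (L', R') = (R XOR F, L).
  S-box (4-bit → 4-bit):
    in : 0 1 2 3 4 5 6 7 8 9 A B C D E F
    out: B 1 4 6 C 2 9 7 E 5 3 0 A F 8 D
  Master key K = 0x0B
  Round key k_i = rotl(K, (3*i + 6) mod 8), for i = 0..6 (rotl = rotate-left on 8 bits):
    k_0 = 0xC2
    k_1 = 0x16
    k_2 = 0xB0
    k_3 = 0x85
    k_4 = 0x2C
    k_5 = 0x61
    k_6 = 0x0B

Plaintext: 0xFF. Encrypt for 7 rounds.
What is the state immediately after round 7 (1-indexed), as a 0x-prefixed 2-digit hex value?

0xA3

s_0 = plaintext = 0xFF
s_1 = Round(s_0, k_0) = 0xF0
s_2 = Round(s_1, k_1) = 0x06
s_3 = Round(s_2, k_2) = 0x69
s_4 = Round(s_3, k_3) = 0x9C
s_5 = Round(s_4, k_4) = 0xC2
s_6 = Round(s_5, k_5) = 0x2A
s_7 = Round(s_6, k_6) = 0xA3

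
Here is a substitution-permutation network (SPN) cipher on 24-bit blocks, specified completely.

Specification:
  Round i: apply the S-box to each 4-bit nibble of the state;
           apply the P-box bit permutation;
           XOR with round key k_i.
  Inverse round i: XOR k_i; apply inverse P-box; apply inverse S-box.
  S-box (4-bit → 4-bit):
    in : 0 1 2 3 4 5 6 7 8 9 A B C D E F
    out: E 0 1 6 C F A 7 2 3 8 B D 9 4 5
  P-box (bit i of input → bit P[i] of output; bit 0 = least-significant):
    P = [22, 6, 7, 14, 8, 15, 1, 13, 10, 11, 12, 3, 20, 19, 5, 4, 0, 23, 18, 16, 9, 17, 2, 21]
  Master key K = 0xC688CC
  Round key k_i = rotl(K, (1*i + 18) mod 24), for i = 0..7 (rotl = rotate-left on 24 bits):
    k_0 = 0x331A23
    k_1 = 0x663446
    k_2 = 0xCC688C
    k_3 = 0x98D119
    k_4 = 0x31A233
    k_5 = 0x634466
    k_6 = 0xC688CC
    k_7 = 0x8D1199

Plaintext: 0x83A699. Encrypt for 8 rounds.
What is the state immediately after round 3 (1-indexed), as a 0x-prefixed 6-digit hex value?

s_0 = plaintext = 0x83A699
s_1 = Round(s_0, k_0) = 0xF5937B
s_2 = Round(s_1, k_1) = 0xBBEF01
s_3 = Round(s_2, k_2) = 0x6FDEAF
s_4 = Round(s_3, k_3) = 0xEEE188
s_5 = Round(s_4, k_4) = 0x352257
s_6 = Round(s_5, k_5) = 0xB4E1A1
s_7 = Round(s_6, k_6) = 0xE1AAEC
s_8 = Round(s_7, k_7) = 0xCD5107

0x6FDEAF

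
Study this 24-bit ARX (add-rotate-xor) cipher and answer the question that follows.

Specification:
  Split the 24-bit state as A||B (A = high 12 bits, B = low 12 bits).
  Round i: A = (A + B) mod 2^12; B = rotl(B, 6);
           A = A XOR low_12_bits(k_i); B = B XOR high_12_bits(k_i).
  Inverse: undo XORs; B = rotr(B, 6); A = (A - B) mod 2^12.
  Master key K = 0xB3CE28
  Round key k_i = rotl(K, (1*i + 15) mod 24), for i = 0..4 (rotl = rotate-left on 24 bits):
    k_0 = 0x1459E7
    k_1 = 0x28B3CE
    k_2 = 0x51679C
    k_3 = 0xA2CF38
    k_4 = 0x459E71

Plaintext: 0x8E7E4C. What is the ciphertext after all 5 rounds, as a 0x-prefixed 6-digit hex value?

0xAEFAD1

s_0 = plaintext = 0x8E7E4C
s_1 = Round(s_0, k_0) = 0xED427C
s_2 = Round(s_1, k_1) = 0x29ED82
s_3 = Round(s_2, k_2) = 0x7BC5A0
s_4 = Round(s_3, k_3) = 0x26423A
s_5 = Round(s_4, k_4) = 0xAEFAD1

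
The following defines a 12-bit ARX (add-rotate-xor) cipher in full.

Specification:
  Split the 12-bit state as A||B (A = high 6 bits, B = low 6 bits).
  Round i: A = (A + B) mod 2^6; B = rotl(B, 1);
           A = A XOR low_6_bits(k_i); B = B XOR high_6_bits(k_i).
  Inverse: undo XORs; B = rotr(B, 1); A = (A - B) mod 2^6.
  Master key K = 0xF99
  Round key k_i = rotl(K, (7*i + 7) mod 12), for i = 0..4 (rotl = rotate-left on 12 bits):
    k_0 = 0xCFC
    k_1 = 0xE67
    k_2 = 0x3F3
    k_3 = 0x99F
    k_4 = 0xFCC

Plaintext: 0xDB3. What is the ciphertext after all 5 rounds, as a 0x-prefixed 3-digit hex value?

s_0 = plaintext = 0xDB3
s_1 = Round(s_0, k_0) = 0x554
s_2 = Round(s_1, k_1) = 0x391
s_3 = Round(s_2, k_2) = 0xB2D
s_4 = Round(s_3, k_3) = 0x1BD
s_5 = Round(s_4, k_4) = 0x3C4

0x3C4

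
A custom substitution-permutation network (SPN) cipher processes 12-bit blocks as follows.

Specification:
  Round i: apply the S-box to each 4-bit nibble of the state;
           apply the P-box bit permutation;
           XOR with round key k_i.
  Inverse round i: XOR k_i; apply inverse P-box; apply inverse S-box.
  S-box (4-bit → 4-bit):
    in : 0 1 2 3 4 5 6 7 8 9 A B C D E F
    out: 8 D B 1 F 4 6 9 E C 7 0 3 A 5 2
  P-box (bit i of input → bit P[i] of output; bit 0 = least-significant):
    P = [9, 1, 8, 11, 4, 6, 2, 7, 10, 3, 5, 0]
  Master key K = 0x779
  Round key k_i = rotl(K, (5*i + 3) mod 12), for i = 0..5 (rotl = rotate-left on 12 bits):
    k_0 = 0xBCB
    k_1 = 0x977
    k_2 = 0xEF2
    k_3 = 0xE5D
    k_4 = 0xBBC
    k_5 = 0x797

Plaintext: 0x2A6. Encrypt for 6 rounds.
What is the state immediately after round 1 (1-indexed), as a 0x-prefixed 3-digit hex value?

s_0 = plaintext = 0x2A6
s_1 = Round(s_0, k_0) = 0xE94
s_2 = Round(s_1, k_1) = 0x6D1
s_3 = Round(s_2, k_2) = 0x51A
s_4 = Round(s_3, k_3) = 0xDEB
s_5 = Round(s_4, k_4) = 0xBA1
s_6 = Round(s_5, k_5) = 0xCC3

0xE94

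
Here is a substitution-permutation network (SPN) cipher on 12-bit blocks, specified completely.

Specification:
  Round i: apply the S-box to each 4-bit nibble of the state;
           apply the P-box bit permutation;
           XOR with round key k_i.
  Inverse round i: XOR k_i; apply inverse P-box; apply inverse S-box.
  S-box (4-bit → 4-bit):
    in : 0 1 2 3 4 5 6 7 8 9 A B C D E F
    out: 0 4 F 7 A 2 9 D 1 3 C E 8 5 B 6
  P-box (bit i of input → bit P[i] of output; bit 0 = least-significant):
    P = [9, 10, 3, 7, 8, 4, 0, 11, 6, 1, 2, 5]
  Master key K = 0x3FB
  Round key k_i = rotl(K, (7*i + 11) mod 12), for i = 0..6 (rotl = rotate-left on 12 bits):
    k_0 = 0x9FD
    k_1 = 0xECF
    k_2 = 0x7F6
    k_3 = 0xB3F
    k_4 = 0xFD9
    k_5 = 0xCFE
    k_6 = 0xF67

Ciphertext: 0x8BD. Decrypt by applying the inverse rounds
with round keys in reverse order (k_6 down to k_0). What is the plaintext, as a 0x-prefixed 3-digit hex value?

0x545

s_0 = ciphertext = 0x8BD
s_1 = InvRound(s_0, k_6) = 0x992
s_2 = InvRound(s_1, k_5) = 0x78F
s_3 = InvRound(s_2, k_4) = 0x340
s_4 = InvRound(s_3, k_3) = 0x2B1
s_5 = InvRound(s_4, k_2) = 0x3D5
s_6 = InvRound(s_5, k_1) = 0x5EF
s_7 = InvRound(s_6, k_0) = 0x545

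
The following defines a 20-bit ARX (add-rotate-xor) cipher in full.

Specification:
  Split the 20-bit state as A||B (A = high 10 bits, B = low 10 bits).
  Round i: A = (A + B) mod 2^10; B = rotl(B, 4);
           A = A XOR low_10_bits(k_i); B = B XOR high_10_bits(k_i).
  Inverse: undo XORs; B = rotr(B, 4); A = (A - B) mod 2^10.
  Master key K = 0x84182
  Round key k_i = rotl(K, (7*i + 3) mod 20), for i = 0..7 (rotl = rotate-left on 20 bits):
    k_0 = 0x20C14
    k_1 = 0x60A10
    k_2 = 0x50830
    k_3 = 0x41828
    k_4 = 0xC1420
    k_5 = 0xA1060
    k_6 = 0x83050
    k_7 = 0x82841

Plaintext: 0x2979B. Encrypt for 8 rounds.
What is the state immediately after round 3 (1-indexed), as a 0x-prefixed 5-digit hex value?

s_0 = plaintext = 0x2979B
s_1 = Round(s_0, k_0) = 0x1513D
s_2 = Round(s_1, k_1) = 0xE0656
s_3 = Round(s_2, k_2) = 0x79C2B
s_4 = Round(s_3, k_3) = 0x8EBB6
s_5 = Round(s_4, k_4) = 0x7406B
s_6 = Round(s_5, k_5) = 0x96C35
s_7 = Round(s_6, k_6) = 0xB015C
s_8 = Round(s_7, k_7) = 0x177CF

0x79C2B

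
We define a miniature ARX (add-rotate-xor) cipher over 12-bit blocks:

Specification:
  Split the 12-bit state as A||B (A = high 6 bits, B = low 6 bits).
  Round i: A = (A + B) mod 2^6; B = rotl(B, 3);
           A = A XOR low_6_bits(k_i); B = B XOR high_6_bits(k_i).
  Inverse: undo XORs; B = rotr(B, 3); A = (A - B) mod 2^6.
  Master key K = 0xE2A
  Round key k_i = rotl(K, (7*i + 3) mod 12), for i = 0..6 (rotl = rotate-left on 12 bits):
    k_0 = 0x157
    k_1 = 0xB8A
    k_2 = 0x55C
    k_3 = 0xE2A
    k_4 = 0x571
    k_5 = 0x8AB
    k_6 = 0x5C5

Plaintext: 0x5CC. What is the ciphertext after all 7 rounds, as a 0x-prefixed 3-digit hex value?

0xCD5

s_0 = plaintext = 0x5CC
s_1 = Round(s_0, k_0) = 0xD24
s_2 = Round(s_1, k_1) = 0x48A
s_3 = Round(s_2, k_2) = 0x004
s_4 = Round(s_3, k_3) = 0xB98
s_5 = Round(s_4, k_4) = 0xDD6
s_6 = Round(s_5, k_5) = 0x990
s_7 = Round(s_6, k_6) = 0xCD5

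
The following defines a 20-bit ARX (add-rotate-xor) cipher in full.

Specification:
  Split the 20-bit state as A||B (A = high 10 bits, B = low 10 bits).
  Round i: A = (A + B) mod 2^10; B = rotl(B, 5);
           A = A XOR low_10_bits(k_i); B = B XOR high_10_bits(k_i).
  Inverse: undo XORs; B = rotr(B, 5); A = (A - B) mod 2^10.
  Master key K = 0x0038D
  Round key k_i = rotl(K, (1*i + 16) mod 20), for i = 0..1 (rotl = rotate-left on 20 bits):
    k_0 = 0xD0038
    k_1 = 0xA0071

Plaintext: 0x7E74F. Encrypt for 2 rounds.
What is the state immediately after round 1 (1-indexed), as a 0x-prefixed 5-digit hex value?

s_0 = plaintext = 0x7E74F
s_1 = Round(s_0, k_0) = 0x5C2BA
s_2 = Round(s_1, k_1) = 0x16DD5

0x5C2BA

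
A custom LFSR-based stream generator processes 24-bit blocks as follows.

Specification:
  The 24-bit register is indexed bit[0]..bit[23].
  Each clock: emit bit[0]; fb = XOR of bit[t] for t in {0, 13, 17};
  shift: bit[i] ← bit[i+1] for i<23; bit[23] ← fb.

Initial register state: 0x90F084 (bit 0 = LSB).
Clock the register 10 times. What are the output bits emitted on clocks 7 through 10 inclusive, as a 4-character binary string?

reg_0 = 0x90F084
clock 1: out=0, reg = 0xC87842
clock 2: out=0, reg = 0xE43C21
clock 3: out=1, reg = 0x721E10
clock 4: out=0, reg = 0xB90F08
clock 5: out=0, reg = 0x5C8784
clock 6: out=0, reg = 0x2E43C2
clock 7: out=0, reg = 0x9721E1
clock 8: out=1, reg = 0xCB90F0
clock 9: out=0, reg = 0xE5C878
clock 10: out=0, reg = 0x72E43C

0100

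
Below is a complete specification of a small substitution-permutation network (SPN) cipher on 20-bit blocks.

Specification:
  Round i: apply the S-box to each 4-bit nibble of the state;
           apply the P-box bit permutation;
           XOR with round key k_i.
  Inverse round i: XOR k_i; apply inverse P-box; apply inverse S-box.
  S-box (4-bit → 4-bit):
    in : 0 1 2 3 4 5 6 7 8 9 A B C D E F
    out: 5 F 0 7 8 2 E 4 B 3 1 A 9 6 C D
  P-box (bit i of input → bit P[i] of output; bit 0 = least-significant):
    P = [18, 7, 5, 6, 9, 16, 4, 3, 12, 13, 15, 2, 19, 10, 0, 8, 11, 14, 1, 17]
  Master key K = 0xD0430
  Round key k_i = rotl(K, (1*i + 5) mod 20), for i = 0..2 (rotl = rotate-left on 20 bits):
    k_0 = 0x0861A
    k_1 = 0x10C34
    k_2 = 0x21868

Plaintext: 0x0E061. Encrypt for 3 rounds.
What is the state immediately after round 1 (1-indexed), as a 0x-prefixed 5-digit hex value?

s_0 = plaintext = 0x0E061
s_1 = Round(s_0, k_0) = 0x51FE1
s_2 = Round(s_1, k_1) = 0xDD9C9
s_3 = Round(s_2, k_2) = 0x66EE3

0x51FE1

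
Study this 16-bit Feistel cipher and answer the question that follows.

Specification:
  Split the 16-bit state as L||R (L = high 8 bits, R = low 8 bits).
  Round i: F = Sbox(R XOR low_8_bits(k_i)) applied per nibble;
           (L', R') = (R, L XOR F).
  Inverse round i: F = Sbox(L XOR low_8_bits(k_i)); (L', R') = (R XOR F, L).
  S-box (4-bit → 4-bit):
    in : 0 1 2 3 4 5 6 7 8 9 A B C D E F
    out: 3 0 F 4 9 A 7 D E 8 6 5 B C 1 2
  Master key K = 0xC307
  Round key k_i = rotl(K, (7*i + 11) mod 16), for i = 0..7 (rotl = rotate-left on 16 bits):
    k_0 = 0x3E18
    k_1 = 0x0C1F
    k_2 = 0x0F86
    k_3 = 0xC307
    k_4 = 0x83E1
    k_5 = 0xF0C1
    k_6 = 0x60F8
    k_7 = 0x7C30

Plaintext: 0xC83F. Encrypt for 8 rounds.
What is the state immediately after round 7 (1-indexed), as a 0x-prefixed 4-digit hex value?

s_0 = plaintext = 0xC83F
s_1 = Round(s_0, k_0) = 0x3F35
s_2 = Round(s_1, k_1) = 0x35C9
s_3 = Round(s_2, k_2) = 0xC9A7
s_4 = Round(s_3, k_3) = 0xA7AA
s_5 = Round(s_4, k_4) = 0xAA32
s_6 = Round(s_5, k_5) = 0x328E
s_7 = Round(s_6, k_6) = 0x8EE5
s_8 = Round(s_7, k_7) = 0xE544

0x8EE5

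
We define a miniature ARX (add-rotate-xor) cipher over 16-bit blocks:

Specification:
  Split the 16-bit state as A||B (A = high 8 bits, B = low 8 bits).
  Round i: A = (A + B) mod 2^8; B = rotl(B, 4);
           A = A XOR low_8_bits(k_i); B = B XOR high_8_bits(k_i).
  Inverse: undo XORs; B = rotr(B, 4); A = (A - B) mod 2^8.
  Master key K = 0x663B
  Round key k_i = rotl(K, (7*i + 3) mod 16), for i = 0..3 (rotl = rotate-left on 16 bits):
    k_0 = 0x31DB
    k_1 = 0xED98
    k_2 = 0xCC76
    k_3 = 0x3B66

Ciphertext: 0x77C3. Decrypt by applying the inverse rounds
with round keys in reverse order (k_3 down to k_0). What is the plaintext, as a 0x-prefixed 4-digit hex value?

s_0 = ciphertext = 0x77C3
s_1 = InvRound(s_0, k_3) = 0x828F
s_2 = InvRound(s_1, k_2) = 0xC034
s_3 = InvRound(s_2, k_1) = 0xBB9D
s_4 = InvRound(s_3, k_0) = 0x96CA

0x96CA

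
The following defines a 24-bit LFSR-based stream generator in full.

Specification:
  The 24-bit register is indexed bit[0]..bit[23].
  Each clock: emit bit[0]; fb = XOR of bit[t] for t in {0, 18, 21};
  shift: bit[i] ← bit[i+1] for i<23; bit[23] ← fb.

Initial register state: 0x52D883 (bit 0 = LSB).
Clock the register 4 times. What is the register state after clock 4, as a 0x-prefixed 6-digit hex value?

0xD52D88

reg_0 = 0x52D883
clock 1: out=1, reg = 0xA96C41
clock 2: out=1, reg = 0x54B620
clock 3: out=0, reg = 0xAA5B10
clock 4: out=0, reg = 0xD52D88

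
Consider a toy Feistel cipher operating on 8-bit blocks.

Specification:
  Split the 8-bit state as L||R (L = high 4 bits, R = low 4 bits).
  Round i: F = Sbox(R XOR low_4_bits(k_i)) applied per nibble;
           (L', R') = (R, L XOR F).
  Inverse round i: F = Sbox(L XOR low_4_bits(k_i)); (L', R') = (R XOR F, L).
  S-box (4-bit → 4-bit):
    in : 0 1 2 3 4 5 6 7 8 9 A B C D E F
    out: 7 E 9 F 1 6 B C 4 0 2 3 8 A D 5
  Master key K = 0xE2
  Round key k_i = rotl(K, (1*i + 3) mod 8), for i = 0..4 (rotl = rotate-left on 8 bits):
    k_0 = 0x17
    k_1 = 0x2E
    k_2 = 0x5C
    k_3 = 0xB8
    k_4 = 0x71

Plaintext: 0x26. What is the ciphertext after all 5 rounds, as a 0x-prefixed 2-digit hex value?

s_0 = plaintext = 0x26
s_1 = Round(s_0, k_0) = 0x6C
s_2 = Round(s_1, k_1) = 0xCF
s_3 = Round(s_2, k_2) = 0xF3
s_4 = Round(s_3, k_3) = 0x3C
s_5 = Round(s_4, k_4) = 0xC9

0xC9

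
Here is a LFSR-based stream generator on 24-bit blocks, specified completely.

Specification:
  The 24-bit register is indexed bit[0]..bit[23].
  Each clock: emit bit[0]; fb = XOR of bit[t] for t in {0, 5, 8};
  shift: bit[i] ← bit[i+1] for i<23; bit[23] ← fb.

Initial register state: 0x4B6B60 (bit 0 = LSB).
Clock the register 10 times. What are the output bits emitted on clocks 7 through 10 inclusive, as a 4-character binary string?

1011

reg_0 = 0x4B6B60
clock 1: out=0, reg = 0x25B5B0
clock 2: out=0, reg = 0x12DAD8
clock 3: out=0, reg = 0x096D6C
clock 4: out=0, reg = 0x04B6B6
clock 5: out=0, reg = 0x825B5B
clock 6: out=1, reg = 0x412DAD
clock 7: out=1, reg = 0xA096D6
clock 8: out=0, reg = 0x504B6B
clock 9: out=1, reg = 0xA825B5
clock 10: out=1, reg = 0xD412DA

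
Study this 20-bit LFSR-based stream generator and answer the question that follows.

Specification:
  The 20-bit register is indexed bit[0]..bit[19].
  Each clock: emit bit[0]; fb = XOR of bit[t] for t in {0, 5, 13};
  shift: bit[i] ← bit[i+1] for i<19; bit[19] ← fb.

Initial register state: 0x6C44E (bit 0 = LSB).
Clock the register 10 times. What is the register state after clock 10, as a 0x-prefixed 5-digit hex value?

0xD69B1

reg_0 = 0x6C44E
clock 1: out=0, reg = 0x36227
clock 2: out=1, reg = 0x9B113
clock 3: out=1, reg = 0x4D889
clock 4: out=1, reg = 0xA6C44
clock 5: out=0, reg = 0xD3622
clock 6: out=0, reg = 0x69B11
clock 7: out=1, reg = 0xB4D88
clock 8: out=0, reg = 0x5A6C4
clock 9: out=0, reg = 0xAD362
clock 10: out=0, reg = 0xD69B1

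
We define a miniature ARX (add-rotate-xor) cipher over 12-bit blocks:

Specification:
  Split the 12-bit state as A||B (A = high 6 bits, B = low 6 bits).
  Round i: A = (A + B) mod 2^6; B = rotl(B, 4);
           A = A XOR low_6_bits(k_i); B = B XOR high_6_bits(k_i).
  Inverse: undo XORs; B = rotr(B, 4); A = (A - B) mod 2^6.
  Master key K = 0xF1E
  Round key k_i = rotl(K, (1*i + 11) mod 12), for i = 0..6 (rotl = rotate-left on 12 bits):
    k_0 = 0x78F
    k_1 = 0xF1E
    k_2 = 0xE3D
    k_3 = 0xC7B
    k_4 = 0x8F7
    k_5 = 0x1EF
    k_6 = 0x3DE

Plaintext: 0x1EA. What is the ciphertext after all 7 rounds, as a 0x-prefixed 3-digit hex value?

0x008

s_0 = plaintext = 0x1EA
s_1 = Round(s_0, k_0) = 0xFB4
s_2 = Round(s_1, k_1) = 0xB31
s_3 = Round(s_2, k_2) = 0x824
s_4 = Round(s_3, k_3) = 0xFF8
s_5 = Round(s_4, k_4) = 0x02D
s_6 = Round(s_5, k_5) = 0x09C
s_7 = Round(s_6, k_6) = 0x008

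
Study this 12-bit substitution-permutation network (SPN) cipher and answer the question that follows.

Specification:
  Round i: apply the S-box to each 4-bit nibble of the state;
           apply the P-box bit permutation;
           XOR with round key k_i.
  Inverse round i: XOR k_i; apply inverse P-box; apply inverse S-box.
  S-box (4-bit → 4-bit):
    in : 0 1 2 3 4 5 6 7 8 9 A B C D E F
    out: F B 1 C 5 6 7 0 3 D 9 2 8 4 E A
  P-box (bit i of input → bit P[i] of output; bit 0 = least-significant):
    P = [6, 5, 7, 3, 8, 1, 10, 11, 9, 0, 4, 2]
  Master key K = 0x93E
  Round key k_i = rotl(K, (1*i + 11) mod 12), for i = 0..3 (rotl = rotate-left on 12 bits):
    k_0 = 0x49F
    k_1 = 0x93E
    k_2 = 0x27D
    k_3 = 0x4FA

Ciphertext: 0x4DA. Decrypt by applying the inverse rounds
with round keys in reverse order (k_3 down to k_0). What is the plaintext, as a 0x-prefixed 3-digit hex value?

s_0 = ciphertext = 0x4DA
s_1 = InvRound(s_0, k_3) = 0x77B
s_2 = InvRound(s_1, k_2) = 0xC67
s_3 = InvRound(s_2, k_1) = 0x54A
s_4 = InvRound(s_3, k_0) = 0xE24

0xE24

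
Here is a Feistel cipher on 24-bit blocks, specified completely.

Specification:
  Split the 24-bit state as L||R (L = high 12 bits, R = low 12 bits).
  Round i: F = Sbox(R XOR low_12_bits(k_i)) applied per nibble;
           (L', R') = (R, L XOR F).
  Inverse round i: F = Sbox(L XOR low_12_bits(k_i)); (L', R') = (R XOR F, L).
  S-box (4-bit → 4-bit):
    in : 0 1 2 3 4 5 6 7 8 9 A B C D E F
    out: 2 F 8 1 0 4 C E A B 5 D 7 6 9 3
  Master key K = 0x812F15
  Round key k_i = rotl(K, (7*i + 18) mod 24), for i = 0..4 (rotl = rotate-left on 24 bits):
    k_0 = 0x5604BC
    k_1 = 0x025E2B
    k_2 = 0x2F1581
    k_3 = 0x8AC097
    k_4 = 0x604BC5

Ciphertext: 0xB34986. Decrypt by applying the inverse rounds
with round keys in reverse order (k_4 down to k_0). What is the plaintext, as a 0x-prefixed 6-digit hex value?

s_0 = ciphertext = 0xB34986
s_1 = InvRound(s_0, k_4) = 0xBB9B34
s_2 = InvRound(s_1, k_3) = 0x6BDBB9
s_3 = InvRound(s_2, k_2) = 0xAAE6BD
s_4 = InvRound(s_3, k_1) = 0x619AAE
s_5 = InvRound(s_4, k_0) = 0x2FA619

0x2FA619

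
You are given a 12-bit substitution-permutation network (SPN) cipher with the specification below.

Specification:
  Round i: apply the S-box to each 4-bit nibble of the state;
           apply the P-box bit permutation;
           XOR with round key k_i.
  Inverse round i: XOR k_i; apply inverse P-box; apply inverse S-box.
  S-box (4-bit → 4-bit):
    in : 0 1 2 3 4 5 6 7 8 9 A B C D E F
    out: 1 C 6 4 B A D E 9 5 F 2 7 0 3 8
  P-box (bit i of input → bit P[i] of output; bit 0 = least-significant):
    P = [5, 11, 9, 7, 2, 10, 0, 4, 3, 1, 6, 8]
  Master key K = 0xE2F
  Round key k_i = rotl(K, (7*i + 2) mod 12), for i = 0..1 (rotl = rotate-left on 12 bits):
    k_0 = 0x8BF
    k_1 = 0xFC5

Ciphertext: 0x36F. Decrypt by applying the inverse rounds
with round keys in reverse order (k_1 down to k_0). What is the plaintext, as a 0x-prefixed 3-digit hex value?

0xE23

s_0 = ciphertext = 0x36F
s_1 = InvRound(s_0, k_1) = 0xEB4
s_2 = InvRound(s_1, k_0) = 0xE23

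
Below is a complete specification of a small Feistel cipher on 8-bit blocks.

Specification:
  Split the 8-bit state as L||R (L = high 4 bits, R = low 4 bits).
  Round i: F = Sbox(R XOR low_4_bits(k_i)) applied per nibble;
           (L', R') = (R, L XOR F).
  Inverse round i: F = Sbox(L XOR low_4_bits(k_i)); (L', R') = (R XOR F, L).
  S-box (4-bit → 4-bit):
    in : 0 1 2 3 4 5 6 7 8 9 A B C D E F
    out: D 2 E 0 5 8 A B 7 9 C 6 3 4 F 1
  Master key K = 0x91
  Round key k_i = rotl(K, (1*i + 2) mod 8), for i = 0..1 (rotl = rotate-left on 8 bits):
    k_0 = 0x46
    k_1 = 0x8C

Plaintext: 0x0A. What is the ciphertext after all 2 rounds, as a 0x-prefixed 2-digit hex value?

s_0 = plaintext = 0x0A
s_1 = Round(s_0, k_0) = 0xA3
s_2 = Round(s_1, k_1) = 0x3B

0x3B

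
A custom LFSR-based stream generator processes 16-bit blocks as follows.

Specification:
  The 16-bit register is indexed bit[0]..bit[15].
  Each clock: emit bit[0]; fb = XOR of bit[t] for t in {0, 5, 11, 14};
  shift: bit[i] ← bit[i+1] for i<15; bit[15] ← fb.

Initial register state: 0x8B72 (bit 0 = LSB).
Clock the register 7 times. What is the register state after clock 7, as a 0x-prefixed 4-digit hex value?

0x6516

reg_0 = 0x8B72
clock 1: out=0, reg = 0x45B9
clock 2: out=1, reg = 0xA2DC
clock 3: out=0, reg = 0x516E
clock 4: out=0, reg = 0x28B7
clock 5: out=1, reg = 0x945B
clock 6: out=1, reg = 0xCA2D
clock 7: out=1, reg = 0x6516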